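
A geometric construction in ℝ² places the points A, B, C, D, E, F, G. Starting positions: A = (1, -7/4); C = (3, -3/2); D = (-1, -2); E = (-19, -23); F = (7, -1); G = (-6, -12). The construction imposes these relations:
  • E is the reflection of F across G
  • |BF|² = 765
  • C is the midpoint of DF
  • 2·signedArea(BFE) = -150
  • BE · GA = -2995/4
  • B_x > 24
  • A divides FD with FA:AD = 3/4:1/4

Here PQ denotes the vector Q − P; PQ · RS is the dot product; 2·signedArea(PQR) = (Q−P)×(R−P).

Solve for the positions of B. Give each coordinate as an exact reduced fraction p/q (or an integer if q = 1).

1. B_x = 25  [2·signedArea(BFE) = -150 ∩ BE · GA = -2995/4]
2. B_y = 20  [2·signedArea(BFE) = -150 ∩ BE · GA = -2995/4]
   → B = (25, 20)

B = (25, 20)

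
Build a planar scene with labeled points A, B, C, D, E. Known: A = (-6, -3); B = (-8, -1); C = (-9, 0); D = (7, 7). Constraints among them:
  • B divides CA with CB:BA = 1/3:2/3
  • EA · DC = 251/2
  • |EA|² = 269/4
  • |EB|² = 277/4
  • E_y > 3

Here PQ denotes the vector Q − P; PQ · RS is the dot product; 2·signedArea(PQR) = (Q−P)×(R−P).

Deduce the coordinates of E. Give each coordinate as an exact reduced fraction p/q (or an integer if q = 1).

1. E_x = -1  [line 16·x + 7·y + -17/2 = 0 ∩ |EB|² = 277/4]
2. E_y = 7/2  [line 16·x + 7·y + -17/2 = 0 ∩ |EB|² = 277/4]
   → E = (-1, 7/2)

E = (-1, 7/2)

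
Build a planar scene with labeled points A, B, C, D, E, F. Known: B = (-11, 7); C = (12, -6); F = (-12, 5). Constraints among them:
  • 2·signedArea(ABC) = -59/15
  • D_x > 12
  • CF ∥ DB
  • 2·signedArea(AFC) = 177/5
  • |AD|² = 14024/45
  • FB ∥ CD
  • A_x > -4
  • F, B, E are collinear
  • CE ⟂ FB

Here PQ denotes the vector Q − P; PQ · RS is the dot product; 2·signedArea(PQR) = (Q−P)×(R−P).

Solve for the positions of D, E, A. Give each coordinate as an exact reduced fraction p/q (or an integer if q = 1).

A = (-17/5, 38/15)
D = (13, -4)
E = (-58/5, 29/5)

1. D_x = 13  [CF ∥ DB ∩ FB ∥ CD]
2. D_y = -4  [CF ∥ DB ∩ FB ∥ CD]
   → D = (13, -4)
3. E_x = -58/5  [F, B, E are collinear ∩ CE ⟂ FB]
4. E_y = 29/5  [F, B, E are collinear ∩ CE ⟂ FB]
   → E = (-58/5, 29/5)
5. A_x = -17/5  [2·signedArea(ABC) = -59/15 ∩ 2·signedArea(AFC) = 177/5]
6. A_y = 38/15  [2·signedArea(ABC) = -59/15 ∩ 2·signedArea(AFC) = 177/5]
   → A = (-17/5, 38/15)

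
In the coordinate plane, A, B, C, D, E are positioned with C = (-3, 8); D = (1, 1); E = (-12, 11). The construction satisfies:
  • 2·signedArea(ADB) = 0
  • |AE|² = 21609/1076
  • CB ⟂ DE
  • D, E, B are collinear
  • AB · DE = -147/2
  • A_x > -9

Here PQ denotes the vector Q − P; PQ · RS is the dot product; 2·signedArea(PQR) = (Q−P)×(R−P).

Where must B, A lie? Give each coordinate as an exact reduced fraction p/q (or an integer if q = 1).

1. B_x = -1317/269  [D, E, B are collinear ∩ CB ⟂ DE]
2. B_y = 1489/269  [D, E, B are collinear ∩ CB ⟂ DE]
   → B = (-1317/269, 1489/269)
3. A_x = -4545/538  [2·signedArea(ADB) = 0 ∩ AB · DE = -147/2]
4. A_y = 2224/269  [2·signedArea(ADB) = 0 ∩ AB · DE = -147/2]
   → A = (-4545/538, 2224/269)

A = (-4545/538, 2224/269)
B = (-1317/269, 1489/269)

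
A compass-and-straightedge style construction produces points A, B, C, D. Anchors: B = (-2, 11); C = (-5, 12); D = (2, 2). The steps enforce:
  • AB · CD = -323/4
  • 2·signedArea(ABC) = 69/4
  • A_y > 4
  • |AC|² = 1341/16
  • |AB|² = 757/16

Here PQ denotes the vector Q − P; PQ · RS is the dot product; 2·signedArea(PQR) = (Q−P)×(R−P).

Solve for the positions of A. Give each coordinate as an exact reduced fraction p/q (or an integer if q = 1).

1. A_x = 1/4  [AB · CD = -323/4 ∩ 2·signedArea(ABC) = 69/4]
2. A_y = 9/2  [AB · CD = -323/4 ∩ 2·signedArea(ABC) = 69/4]
   → A = (1/4, 9/2)

A = (1/4, 9/2)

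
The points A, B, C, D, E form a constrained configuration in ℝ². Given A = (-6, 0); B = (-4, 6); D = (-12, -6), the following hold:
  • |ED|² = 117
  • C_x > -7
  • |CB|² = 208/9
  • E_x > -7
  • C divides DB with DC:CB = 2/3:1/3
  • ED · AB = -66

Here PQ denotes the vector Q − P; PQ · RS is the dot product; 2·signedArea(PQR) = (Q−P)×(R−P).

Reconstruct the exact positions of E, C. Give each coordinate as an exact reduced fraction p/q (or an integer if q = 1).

C = (-20/3, 2)
E = (-6, 3)

1. E_x = -6  [line -2·x + -6·y + 6 = 0 ∩ |ED|² = 117]
2. E_y = 3  [line -2·x + -6·y + 6 = 0 ∩ |ED|² = 117]
   → E = (-6, 3)
3. C_x = -20/3  [C divides DB with DC:CB = 2/3:1/3]
4. C_y = 2  [C divides DB with DC:CB = 2/3:1/3]
   → C = (-20/3, 2)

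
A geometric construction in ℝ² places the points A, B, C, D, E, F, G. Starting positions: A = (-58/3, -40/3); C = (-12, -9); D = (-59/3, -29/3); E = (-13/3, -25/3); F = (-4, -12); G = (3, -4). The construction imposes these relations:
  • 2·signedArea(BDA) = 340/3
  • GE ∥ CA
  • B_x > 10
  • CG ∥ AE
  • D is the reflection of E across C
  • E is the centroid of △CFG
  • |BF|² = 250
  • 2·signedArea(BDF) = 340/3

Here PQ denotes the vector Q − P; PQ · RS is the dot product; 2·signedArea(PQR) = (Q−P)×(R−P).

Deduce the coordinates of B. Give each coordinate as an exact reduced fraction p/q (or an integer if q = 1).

1. B_x = 11  [2·signedArea(BDA) = 340/3 ∩ 2·signedArea(BDF) = 340/3]
2. B_y = -7  [2·signedArea(BDA) = 340/3 ∩ 2·signedArea(BDF) = 340/3]
   → B = (11, -7)

B = (11, -7)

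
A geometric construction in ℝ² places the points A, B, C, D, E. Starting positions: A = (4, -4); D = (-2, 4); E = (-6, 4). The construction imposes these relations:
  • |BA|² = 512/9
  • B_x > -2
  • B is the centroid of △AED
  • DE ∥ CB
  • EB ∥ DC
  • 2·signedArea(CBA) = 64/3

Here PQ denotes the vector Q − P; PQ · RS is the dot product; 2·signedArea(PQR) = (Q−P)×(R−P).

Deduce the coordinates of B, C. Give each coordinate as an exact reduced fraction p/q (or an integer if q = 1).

B = (-4/3, 4/3)
C = (8/3, 4/3)

1. B_x = -4/3  [B is the centroid of △AED]
2. B_y = 4/3  [B is the centroid of △AED]
   → B = (-4/3, 4/3)
3. C_x = 8/3  [DE ∥ CB ∩ EB ∥ DC]
4. C_y = 4/3  [DE ∥ CB ∩ EB ∥ DC]
   → C = (8/3, 4/3)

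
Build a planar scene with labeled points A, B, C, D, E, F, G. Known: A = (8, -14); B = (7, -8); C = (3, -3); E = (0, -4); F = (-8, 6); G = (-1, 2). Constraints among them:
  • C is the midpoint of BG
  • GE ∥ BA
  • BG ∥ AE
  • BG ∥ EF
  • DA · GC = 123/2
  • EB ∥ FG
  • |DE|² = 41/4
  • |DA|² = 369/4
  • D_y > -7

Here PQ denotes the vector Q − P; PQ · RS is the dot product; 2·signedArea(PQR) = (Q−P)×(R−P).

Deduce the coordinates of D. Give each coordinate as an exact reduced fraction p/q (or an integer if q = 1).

1. D_x = 2  [line -4·x + 5·y + 81/2 = 0 ∩ |DE|² = 41/4]
2. D_y = -13/2  [line -4·x + 5·y + 81/2 = 0 ∩ |DE|² = 41/4]
   → D = (2, -13/2)

D = (2, -13/2)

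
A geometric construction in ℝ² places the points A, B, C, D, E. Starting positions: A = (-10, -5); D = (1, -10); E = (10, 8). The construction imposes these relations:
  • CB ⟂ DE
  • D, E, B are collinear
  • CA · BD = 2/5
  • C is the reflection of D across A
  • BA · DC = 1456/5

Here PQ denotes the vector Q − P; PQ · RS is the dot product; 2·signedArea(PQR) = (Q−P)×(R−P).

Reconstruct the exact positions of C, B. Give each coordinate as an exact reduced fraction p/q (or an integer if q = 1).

B = (3/5, -54/5)
C = (-21, 0)

1. C_x = -21  [C is the reflection of D across A]
2. C_y = 0  [C is the reflection of D across A]
   → C = (-21, 0)
3. B_x = 3/5  [D, E, B are collinear ∩ CB ⟂ DE]
4. B_y = -54/5  [D, E, B are collinear ∩ CB ⟂ DE]
   → B = (3/5, -54/5)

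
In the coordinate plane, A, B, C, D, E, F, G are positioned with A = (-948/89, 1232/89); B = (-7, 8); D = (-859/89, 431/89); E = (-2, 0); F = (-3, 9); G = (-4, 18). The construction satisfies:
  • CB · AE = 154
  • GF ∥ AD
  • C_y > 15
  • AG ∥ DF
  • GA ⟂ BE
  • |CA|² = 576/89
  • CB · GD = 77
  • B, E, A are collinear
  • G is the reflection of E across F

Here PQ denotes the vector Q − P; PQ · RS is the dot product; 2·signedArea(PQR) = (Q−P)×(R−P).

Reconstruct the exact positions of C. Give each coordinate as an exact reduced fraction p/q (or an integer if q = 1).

1. C_x = -12  [CB · AE = 154 ∩ CB · GD = 77]
2. C_y = 16  [CB · AE = 154 ∩ CB · GD = 77]
   → C = (-12, 16)

C = (-12, 16)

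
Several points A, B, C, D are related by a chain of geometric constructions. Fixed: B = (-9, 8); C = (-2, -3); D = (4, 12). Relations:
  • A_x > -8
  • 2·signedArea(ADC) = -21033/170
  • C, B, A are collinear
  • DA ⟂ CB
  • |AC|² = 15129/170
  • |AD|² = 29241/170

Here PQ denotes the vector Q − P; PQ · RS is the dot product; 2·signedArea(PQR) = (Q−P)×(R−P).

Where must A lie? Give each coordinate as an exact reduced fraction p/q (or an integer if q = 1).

A = (-1201/170, 843/170)

1. A_x = -1201/170  [C, B, A are collinear ∩ DA ⟂ CB]
2. A_y = 843/170  [C, B, A are collinear ∩ DA ⟂ CB]
   → A = (-1201/170, 843/170)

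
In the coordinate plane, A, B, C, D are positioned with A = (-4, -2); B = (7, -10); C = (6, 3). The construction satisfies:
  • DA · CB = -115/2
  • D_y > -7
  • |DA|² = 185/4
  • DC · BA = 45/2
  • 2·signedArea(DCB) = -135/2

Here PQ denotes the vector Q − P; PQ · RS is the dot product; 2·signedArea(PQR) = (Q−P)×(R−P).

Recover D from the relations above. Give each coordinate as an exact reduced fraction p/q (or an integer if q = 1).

1. D_x = 3/2  [DA · CB = -115/2 ∩ DC · BA = 45/2]
2. D_y = -6  [DA · CB = -115/2 ∩ DC · BA = 45/2]
   → D = (3/2, -6)

D = (3/2, -6)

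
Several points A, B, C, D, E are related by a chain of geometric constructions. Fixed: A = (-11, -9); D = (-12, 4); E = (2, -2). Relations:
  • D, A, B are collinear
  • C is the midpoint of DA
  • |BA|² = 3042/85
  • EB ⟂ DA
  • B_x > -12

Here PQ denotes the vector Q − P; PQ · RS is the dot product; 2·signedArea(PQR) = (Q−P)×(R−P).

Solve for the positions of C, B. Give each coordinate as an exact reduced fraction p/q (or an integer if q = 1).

B = (-974/85, -258/85)
C = (-23/2, -5/2)

1. C_x = -23/2  [C is the midpoint of DA]
2. C_y = -5/2  [C is the midpoint of DA]
   → C = (-23/2, -5/2)
3. B_x = -974/85  [D, A, B are collinear ∩ EB ⟂ DA]
4. B_y = -258/85  [D, A, B are collinear ∩ EB ⟂ DA]
   → B = (-974/85, -258/85)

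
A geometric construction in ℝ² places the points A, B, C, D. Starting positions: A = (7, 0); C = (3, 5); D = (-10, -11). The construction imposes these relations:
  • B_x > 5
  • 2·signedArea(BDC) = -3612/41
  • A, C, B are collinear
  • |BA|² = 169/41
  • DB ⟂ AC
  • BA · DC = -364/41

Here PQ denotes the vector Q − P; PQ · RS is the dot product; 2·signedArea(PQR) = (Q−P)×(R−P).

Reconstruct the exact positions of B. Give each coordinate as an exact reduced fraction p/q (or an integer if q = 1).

1. B_x = 235/41  [A, C, B are collinear ∩ DB ⟂ AC]
2. B_y = 65/41  [A, C, B are collinear ∩ DB ⟂ AC]
   → B = (235/41, 65/41)

B = (235/41, 65/41)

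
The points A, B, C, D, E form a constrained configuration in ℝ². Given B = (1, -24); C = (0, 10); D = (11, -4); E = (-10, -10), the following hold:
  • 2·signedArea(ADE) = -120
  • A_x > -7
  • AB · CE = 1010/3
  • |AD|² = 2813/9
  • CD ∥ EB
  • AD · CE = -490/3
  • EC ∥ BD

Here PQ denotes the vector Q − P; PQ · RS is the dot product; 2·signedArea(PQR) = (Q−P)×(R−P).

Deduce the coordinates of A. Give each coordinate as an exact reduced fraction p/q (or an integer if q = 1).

A = (-20/3, -10/3)

1. A_x = -20/3  [AB · CE = 1010/3 ∩ 2·signedArea(ADE) = -120]
2. A_y = -10/3  [AB · CE = 1010/3 ∩ 2·signedArea(ADE) = -120]
   → A = (-20/3, -10/3)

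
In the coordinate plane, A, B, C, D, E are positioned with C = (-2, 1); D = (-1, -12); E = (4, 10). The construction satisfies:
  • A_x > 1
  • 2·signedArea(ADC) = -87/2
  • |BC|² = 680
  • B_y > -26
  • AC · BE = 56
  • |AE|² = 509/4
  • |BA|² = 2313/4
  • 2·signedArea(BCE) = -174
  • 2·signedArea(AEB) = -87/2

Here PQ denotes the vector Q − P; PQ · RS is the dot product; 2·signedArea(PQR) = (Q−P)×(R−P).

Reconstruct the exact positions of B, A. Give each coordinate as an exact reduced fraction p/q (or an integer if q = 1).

A = (3/2, -1)
B = (0, -25)

1. A_x = 3/2  [line -13·x + -1·y + 37/2 = 0 ∩ |AE|² = 509/4]
2. A_y = -1  [line -13·x + -1·y + 37/2 = 0 ∩ |AE|² = 509/4]
   → A = (3/2, -1)
3. B_x = 0  [2·signedArea(BCE) = -174 ∩ 2·signedArea(AEB) = -87/2]
4. B_y = -25  [2·signedArea(BCE) = -174 ∩ 2·signedArea(AEB) = -87/2]
   → B = (0, -25)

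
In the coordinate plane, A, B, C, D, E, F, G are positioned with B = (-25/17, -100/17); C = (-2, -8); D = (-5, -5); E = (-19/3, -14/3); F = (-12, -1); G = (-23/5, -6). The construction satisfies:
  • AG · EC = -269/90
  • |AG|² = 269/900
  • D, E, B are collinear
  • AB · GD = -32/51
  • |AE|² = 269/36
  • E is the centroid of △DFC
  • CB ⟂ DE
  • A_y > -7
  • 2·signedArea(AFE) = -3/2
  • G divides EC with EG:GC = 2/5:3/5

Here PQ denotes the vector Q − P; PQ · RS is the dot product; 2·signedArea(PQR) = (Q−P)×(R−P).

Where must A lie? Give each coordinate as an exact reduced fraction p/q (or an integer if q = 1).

1. A_x = -25/6  [AB · GD = -32/51 ∩ 2·signedArea(AFE) = -3/2]
2. A_y = -19/3  [AB · GD = -32/51 ∩ 2·signedArea(AFE) = -3/2]
   → A = (-25/6, -19/3)

A = (-25/6, -19/3)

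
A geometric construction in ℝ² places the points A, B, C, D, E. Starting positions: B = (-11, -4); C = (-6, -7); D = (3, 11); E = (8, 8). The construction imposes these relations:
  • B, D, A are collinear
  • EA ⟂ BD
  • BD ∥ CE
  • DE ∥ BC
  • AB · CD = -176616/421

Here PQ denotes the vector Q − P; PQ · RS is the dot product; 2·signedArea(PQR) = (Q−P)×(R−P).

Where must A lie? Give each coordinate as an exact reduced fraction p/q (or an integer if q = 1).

A = (1613/421, 5006/421)

1. A_x = 1613/421  [B, D, A are collinear ∩ EA ⟂ BD]
2. A_y = 5006/421  [B, D, A are collinear ∩ EA ⟂ BD]
   → A = (1613/421, 5006/421)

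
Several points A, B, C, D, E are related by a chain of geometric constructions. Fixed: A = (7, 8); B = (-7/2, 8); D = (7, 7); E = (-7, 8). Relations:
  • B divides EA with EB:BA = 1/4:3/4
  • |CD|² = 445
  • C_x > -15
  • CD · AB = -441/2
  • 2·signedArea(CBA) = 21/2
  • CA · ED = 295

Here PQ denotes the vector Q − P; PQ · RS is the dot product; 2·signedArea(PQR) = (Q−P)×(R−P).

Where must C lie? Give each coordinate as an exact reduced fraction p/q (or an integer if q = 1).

C = (-14, 9)

1. C_x = -14  [2·signedArea(CBA) = 21/2 ∩ CD · AB = -441/2]
2. C_y = 9  [2·signedArea(CBA) = 21/2 ∩ CD · AB = -441/2]
   → C = (-14, 9)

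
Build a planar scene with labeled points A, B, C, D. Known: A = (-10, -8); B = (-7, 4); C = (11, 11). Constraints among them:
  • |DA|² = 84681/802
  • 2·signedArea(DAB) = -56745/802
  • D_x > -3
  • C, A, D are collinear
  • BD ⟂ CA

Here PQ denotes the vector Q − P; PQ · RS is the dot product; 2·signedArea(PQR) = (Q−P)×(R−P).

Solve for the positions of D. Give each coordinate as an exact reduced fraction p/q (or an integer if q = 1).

D = (-1909/802, -887/802)

1. D_x = -1909/802  [C, A, D are collinear ∩ BD ⟂ CA]
2. D_y = -887/802  [C, A, D are collinear ∩ BD ⟂ CA]
   → D = (-1909/802, -887/802)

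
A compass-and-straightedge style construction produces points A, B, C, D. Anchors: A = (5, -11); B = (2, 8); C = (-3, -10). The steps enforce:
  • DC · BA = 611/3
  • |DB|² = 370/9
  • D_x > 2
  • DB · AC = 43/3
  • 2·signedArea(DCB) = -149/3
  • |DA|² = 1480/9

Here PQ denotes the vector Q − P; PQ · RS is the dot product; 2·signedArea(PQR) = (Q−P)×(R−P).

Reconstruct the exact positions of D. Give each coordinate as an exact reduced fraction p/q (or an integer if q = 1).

1. D_x = 3  [DC · BA = 611/3 ∩ DB · AC = 43/3]
2. D_y = 5/3  [DC · BA = 611/3 ∩ DB · AC = 43/3]
   → D = (3, 5/3)

D = (3, 5/3)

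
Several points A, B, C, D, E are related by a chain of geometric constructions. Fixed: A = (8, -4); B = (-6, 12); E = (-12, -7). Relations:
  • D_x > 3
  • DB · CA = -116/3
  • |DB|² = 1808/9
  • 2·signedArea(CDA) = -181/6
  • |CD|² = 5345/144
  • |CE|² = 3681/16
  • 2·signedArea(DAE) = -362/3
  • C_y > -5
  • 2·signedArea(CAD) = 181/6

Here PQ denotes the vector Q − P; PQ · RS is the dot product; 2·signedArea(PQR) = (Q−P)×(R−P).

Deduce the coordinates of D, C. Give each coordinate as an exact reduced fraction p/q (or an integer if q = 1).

1. D_x = 10/3  [line 3·x + -20·y + 50/3 = 0 ∩ |DB|² = 1808/9]
2. D_y = 4/3  [line 3·x + -20·y + 50/3 = 0 ∩ |DB|² = 1808/9]
   → D = (10/3, 4/3)
3. C_x = 3  [DB · CA = -116/3 ∩ 2·signedArea(CAD) = 181/6]
4. C_y = -19/4  [DB · CA = -116/3 ∩ 2·signedArea(CAD) = 181/6]
   → C = (3, -19/4)

C = (3, -19/4)
D = (10/3, 4/3)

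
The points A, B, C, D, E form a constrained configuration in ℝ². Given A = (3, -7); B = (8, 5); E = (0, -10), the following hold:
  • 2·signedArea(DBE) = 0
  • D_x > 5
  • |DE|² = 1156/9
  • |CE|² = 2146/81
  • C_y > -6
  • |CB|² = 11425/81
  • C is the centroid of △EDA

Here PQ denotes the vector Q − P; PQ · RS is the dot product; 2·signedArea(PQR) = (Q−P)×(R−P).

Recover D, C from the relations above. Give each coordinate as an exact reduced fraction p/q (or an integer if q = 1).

1. D_x = 16/3  [line 15·x + -8·y + -80 = 0 ∩ |DE|² = 1156/9]
2. D_y = 0  [line 15·x + -8·y + -80 = 0 ∩ |DE|² = 1156/9]
   → D = (16/3, 0)
3. C_x = 25/9  [C is the centroid of △EDA]
4. C_y = -17/3  [C is the centroid of △EDA]
   → C = (25/9, -17/3)

C = (25/9, -17/3)
D = (16/3, 0)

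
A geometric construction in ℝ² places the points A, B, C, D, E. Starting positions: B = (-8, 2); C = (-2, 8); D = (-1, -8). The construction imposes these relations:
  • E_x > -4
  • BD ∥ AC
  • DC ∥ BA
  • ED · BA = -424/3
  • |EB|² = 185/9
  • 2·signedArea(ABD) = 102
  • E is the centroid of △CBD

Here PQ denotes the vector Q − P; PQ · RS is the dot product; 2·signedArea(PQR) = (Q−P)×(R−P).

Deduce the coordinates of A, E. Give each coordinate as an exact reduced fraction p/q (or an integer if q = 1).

A = (-9, 18)
E = (-11/3, 2/3)

1. A_x = -9  [BD ∥ AC ∩ DC ∥ BA]
2. A_y = 18  [BD ∥ AC ∩ DC ∥ BA]
   → A = (-9, 18)
3. E_x = -11/3  [E is the centroid of △CBD]
4. E_y = 2/3  [E is the centroid of △CBD]
   → E = (-11/3, 2/3)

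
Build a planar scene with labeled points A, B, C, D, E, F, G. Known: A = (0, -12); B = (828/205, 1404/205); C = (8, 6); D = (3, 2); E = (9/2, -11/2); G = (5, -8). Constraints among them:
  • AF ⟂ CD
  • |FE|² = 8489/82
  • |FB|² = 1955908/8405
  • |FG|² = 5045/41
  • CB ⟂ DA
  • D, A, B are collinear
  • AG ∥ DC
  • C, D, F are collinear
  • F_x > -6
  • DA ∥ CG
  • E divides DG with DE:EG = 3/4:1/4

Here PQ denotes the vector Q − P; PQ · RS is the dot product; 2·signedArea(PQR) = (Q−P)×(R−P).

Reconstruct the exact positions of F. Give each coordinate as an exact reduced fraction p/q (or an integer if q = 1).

F = (-232/41, -202/41)

1. F_x = -232/41  [C, D, F are collinear ∩ AF ⟂ CD]
2. F_y = -202/41  [C, D, F are collinear ∩ AF ⟂ CD]
   → F = (-232/41, -202/41)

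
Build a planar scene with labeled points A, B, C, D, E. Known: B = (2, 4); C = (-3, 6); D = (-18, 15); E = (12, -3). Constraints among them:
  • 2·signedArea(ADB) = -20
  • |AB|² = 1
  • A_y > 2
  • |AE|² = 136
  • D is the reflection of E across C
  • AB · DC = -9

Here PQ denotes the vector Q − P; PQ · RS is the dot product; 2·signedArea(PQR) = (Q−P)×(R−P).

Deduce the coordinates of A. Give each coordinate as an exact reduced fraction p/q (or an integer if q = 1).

1. A_x = 2  [2·signedArea(ADB) = -20 ∩ AB · DC = -9]
2. A_y = 3  [2·signedArea(ADB) = -20 ∩ AB · DC = -9]
   → A = (2, 3)

A = (2, 3)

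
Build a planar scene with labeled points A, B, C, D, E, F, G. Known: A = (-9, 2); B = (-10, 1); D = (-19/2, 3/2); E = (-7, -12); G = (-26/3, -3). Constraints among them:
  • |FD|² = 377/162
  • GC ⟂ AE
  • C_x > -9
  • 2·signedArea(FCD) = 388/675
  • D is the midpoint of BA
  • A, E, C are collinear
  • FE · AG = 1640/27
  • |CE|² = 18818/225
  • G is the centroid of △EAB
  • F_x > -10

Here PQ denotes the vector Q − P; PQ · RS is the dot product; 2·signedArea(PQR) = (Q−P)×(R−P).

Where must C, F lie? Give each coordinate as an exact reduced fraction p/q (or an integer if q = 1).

C = (-622/75, -221/75)
F = (-83/9, 0)

1. C_x = -622/75  [A, E, C are collinear ∩ GC ⟂ AE]
2. C_y = -221/75  [A, E, C are collinear ∩ GC ⟂ AE]
   → C = (-622/75, -221/75)
3. F_x = -83/9  [FE · AG = 1640/27 ∩ 2·signedArea(FCD) = 388/675]
4. F_y = 0  [FE · AG = 1640/27 ∩ 2·signedArea(FCD) = 388/675]
   → F = (-83/9, 0)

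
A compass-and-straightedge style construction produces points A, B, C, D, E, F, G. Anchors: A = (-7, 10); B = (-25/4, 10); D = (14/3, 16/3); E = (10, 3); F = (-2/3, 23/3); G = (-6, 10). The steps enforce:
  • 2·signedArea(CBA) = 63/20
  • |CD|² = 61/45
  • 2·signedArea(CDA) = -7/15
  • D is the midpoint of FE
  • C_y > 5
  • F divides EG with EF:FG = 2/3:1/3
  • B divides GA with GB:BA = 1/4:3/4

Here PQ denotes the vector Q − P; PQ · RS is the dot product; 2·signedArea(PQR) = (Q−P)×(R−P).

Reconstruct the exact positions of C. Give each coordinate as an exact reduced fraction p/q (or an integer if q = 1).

1. C_x = 18/5  [2·signedArea(CBA) = 63/20 ∩ 2·signedArea(CDA) = -7/15]
2. C_y = 29/5  [2·signedArea(CBA) = 63/20 ∩ 2·signedArea(CDA) = -7/15]
   → C = (18/5, 29/5)

C = (18/5, 29/5)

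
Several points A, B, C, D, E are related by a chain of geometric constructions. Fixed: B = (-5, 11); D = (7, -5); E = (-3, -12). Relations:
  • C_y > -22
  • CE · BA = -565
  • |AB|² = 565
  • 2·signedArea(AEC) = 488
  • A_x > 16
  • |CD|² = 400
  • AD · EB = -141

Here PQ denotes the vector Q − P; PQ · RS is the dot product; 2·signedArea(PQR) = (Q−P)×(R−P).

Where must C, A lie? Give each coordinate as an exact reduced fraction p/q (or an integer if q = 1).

1. A_x = 17  [line 2·x + -23·y + 12 = 0 ∩ |AB|² = 565]
2. A_y = 2  [line 2·x + -23·y + 12 = 0 ∩ |AB|² = 565]
   → A = (17, 2)
3. C_x = 19  [CE · BA = -565 ∩ 2·signedArea(AEC) = 488]
4. C_y = -21  [CE · BA = -565 ∩ 2·signedArea(AEC) = 488]
   → C = (19, -21)

A = (17, 2)
C = (19, -21)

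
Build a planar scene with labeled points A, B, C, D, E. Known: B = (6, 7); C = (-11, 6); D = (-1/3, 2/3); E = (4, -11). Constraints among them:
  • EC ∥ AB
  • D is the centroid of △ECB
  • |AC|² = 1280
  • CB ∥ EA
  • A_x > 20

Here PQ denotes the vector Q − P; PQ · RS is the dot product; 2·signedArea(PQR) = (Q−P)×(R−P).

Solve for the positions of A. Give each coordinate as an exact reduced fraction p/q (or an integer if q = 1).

1. A_x = 21  [EC ∥ AB ∩ CB ∥ EA]
2. A_y = -10  [EC ∥ AB ∩ CB ∥ EA]
   → A = (21, -10)

A = (21, -10)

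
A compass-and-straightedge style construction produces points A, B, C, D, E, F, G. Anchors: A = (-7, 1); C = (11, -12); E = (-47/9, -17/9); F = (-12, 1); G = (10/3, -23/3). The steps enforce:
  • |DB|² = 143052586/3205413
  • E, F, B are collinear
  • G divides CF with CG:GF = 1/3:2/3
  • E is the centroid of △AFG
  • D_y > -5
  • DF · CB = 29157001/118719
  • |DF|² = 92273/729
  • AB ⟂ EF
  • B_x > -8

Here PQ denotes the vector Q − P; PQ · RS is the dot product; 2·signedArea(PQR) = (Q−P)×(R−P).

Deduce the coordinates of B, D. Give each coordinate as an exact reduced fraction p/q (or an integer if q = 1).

B = (-34159/4397, -3533/4397)
D = (-56/27, -116/27)

1. B_x = -34159/4397  [E, F, B are collinear ∩ AB ⟂ EF]
2. B_y = -3533/4397  [E, F, B are collinear ∩ AB ⟂ EF]
   → B = (-34159/4397, -3533/4397)
3. D_x = -56/27  [line 82526/4397·x + -49231/4397·y + -1089340/118719 = 0 ∩ |DF|² = 92273/729]
4. D_y = -116/27  [line 82526/4397·x + -49231/4397·y + -1089340/118719 = 0 ∩ |DF|² = 92273/729]
   → D = (-56/27, -116/27)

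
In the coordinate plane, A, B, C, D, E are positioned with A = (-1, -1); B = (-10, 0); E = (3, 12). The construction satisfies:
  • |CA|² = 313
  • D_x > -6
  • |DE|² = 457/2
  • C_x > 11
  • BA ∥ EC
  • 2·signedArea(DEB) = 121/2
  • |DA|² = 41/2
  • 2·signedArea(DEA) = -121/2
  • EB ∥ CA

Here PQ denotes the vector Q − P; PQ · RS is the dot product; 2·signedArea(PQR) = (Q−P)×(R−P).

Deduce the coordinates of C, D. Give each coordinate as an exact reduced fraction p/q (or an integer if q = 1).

C = (12, 11)
D = (-11/2, -1/2)

1. C_x = 12  [EB ∥ CA ∩ BA ∥ EC]
2. C_y = 11  [EB ∥ CA ∩ BA ∥ EC]
   → C = (12, 11)
3. D_x = -11/2  [2·signedArea(DEB) = 121/2 ∩ 2·signedArea(DEA) = -121/2]
4. D_y = -1/2  [2·signedArea(DEB) = 121/2 ∩ 2·signedArea(DEA) = -121/2]
   → D = (-11/2, -1/2)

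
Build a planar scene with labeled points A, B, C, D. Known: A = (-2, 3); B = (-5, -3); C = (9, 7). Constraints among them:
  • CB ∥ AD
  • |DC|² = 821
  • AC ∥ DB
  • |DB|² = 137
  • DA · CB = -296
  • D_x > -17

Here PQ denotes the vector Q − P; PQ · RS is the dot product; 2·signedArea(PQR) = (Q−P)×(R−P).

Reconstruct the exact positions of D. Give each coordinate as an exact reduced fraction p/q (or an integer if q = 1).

1. D_x = -16  [AC ∥ DB ∩ CB ∥ AD]
2. D_y = -7  [AC ∥ DB ∩ CB ∥ AD]
   → D = (-16, -7)

D = (-16, -7)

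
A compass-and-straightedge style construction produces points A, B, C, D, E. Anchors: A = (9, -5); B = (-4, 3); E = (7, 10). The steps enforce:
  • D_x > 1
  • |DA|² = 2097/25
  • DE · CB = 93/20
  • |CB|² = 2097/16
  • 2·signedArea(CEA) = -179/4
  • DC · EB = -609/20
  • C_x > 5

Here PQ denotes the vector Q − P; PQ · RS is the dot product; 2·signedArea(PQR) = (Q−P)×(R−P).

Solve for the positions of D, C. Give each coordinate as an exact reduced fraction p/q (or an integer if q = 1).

C = (23/4, -3)
D = (6/5, -1/5)

1. C_x = 23/4  [line 15·x + 2·y + -321/4 = 0 ∩ |CB|² = 2097/16]
2. C_y = -3  [line 15·x + 2·y + -321/4 = 0 ∩ |CB|² = 2097/16]
   → C = (23/4, -3)
3. D_x = 6/5  [DE · CB = 93/20 ∩ DC · EB = -609/20]
4. D_y = -1/5  [DE · CB = 93/20 ∩ DC · EB = -609/20]
   → D = (6/5, -1/5)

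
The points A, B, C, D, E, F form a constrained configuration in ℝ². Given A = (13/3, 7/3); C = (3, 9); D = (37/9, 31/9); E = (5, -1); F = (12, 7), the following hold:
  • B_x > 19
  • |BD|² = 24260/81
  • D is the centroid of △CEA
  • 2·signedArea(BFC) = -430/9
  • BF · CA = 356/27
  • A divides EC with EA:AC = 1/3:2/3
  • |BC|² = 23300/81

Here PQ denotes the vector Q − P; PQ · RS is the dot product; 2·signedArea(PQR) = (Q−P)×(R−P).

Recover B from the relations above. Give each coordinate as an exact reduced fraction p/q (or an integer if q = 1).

B = (179/9, 95/9)

1. B_x = 179/9  [2·signedArea(BFC) = -430/9 ∩ BF · CA = 356/27]
2. B_y = 95/9  [2·signedArea(BFC) = -430/9 ∩ BF · CA = 356/27]
   → B = (179/9, 95/9)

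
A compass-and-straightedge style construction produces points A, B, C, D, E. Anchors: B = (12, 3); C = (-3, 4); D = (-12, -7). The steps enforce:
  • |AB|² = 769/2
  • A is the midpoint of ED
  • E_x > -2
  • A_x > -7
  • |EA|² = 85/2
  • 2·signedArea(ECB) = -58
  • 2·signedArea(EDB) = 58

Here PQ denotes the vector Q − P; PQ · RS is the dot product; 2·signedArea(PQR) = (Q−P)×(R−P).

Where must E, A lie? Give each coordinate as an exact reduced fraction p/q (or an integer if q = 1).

A = (-13/2, -7/2)
E = (-1, 0)

1. E_x = -1  [2·signedArea(EDB) = 58 ∩ 2·signedArea(ECB) = -58]
2. E_y = 0  [2·signedArea(EDB) = 58 ∩ 2·signedArea(ECB) = -58]
   → E = (-1, 0)
3. A_x = -13/2  [A is the midpoint of ED]
4. A_y = -7/2  [A is the midpoint of ED]
   → A = (-13/2, -7/2)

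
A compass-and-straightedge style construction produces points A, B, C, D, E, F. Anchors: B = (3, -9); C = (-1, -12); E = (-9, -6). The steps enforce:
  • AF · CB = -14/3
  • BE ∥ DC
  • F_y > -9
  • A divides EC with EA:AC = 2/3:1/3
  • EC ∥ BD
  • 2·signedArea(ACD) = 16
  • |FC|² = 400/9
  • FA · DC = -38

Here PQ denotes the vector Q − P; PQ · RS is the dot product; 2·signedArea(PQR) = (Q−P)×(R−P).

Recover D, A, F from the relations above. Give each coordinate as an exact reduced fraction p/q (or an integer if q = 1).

A = (-11/3, -10)
D = (11, -15)
F = (-19/3, -8)

1. D_x = 11  [BE ∥ DC ∩ EC ∥ BD]
2. D_y = -15  [BE ∥ DC ∩ EC ∥ BD]
   → D = (11, -15)
3. A_x = -11/3  [A divides EC with EA:AC = 2/3:1/3]
4. A_y = -10  [A divides EC with EA:AC = 2/3:1/3]
   → A = (-11/3, -10)
5. F_x = -19/3  [FA · DC = -38 ∩ AF · CB = -14/3]
6. F_y = -8  [FA · DC = -38 ∩ AF · CB = -14/3]
   → F = (-19/3, -8)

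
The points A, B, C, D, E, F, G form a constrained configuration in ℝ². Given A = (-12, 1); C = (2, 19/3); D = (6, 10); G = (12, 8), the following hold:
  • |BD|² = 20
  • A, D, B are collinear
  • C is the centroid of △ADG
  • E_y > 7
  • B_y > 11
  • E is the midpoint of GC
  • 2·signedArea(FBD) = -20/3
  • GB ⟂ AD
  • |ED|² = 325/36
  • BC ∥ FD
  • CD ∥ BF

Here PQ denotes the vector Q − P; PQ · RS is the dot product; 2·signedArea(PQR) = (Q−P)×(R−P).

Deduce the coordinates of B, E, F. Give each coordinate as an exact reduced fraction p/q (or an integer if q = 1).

1. B_x = 10  [A, D, B are collinear ∩ GB ⟂ AD]
2. B_y = 12  [A, D, B are collinear ∩ GB ⟂ AD]
   → B = (10, 12)
3. E_x = 7  [E is the midpoint of GC]
4. E_y = 43/6  [E is the midpoint of GC]
   → E = (7, 43/6)
5. F_x = 14  [BC ∥ FD ∩ CD ∥ BF]
6. F_y = 47/3  [BC ∥ FD ∩ CD ∥ BF]
   → F = (14, 47/3)

B = (10, 12)
E = (7, 43/6)
F = (14, 47/3)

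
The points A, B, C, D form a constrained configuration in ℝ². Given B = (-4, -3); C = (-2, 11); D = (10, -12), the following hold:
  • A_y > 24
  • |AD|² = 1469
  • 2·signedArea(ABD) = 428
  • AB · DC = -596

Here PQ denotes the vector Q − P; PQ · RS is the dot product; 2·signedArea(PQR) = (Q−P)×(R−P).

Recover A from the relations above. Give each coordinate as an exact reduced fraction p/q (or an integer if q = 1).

1. A_x = 0  [2·signedArea(ABD) = 428 ∩ AB · DC = -596]
2. A_y = 25  [2·signedArea(ABD) = 428 ∩ AB · DC = -596]
   → A = (0, 25)

A = (0, 25)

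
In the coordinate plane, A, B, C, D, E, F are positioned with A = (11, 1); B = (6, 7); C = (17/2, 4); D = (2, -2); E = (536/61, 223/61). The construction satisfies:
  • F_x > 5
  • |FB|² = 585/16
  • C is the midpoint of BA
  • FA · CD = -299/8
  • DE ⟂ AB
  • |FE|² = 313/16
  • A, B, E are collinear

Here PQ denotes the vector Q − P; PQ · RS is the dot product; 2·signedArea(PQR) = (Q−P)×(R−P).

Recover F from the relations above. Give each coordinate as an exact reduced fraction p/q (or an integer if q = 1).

1. F_x = 21/4  [line 13/2·x + 6·y + -321/8 = 0 ∩ |FB|² = 585/16]
2. F_y = 1  [line 13/2·x + 6·y + -321/8 = 0 ∩ |FB|² = 585/16]
   → F = (21/4, 1)

F = (21/4, 1)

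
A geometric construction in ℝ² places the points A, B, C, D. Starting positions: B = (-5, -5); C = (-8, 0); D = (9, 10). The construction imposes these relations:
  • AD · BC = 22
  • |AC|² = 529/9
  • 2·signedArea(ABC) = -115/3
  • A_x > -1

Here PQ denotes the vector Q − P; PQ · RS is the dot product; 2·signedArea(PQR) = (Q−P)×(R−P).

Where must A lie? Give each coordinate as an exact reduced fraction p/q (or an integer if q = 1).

1. A_x = -1/3  [2·signedArea(ABC) = -115/3 ∩ AD · BC = 22]
2. A_y = 0  [2·signedArea(ABC) = -115/3 ∩ AD · BC = 22]
   → A = (-1/3, 0)

A = (-1/3, 0)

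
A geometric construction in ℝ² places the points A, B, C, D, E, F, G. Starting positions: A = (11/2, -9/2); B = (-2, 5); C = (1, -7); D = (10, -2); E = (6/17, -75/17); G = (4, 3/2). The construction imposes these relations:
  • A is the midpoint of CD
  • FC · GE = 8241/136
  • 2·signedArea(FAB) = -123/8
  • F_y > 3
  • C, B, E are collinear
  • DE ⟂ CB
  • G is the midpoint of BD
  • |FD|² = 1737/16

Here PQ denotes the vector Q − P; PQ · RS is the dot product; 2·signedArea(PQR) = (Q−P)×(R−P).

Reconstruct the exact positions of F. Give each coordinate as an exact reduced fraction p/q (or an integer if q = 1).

1. F_x = 1  [2·signedArea(FAB) = -123/8 ∩ FC · GE = 8241/136]
2. F_y = 13/4  [2·signedArea(FAB) = -123/8 ∩ FC · GE = 8241/136]
   → F = (1, 13/4)

F = (1, 13/4)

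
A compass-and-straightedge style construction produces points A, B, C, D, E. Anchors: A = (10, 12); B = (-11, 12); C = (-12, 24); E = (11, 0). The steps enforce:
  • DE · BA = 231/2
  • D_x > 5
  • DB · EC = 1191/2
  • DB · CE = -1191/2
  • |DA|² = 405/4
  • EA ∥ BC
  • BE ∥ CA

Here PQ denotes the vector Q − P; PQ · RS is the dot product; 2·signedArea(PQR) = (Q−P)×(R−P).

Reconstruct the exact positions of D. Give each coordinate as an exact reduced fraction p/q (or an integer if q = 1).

D = (11/2, 3)

1. D_x = 11/2  [DE · BA = 231/2 ∩ DB · CE = -1191/2]
2. D_y = 3  [DE · BA = 231/2 ∩ DB · CE = -1191/2]
   → D = (11/2, 3)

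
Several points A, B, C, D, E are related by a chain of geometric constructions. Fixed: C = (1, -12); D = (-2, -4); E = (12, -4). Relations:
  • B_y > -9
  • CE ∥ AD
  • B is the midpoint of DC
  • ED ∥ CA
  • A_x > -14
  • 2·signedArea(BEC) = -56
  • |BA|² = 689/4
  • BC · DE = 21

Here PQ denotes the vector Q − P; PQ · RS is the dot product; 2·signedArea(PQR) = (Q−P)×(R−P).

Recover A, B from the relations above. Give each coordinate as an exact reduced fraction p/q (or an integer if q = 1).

A = (-13, -12)
B = (-1/2, -8)

1. A_x = -13  [CE ∥ AD ∩ ED ∥ CA]
2. A_y = -12  [CE ∥ AD ∩ ED ∥ CA]
   → A = (-13, -12)
3. B_x = -1/2  [B is the midpoint of DC]
4. B_y = -8  [B is the midpoint of DC]
   → B = (-1/2, -8)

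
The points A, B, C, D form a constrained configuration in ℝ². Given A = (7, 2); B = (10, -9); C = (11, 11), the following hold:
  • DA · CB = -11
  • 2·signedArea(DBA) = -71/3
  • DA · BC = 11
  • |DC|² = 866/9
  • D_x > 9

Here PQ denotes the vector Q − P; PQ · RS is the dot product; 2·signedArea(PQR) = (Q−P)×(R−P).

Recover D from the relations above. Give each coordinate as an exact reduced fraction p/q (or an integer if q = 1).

1. D_x = 28/3  [DA · CB = -11 ∩ 2·signedArea(DBA) = -71/3]
2. D_y = 4/3  [DA · CB = -11 ∩ 2·signedArea(DBA) = -71/3]
   → D = (28/3, 4/3)

D = (28/3, 4/3)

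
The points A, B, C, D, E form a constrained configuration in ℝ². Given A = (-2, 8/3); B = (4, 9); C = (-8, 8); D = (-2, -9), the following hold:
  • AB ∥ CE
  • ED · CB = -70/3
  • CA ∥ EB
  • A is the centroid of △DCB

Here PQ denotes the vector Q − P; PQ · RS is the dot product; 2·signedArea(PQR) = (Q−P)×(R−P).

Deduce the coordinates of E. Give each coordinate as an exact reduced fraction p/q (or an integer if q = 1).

E = (-2, 43/3)

1. E_x = -2  [CA ∥ EB ∩ AB ∥ CE]
2. E_y = 43/3  [CA ∥ EB ∩ AB ∥ CE]
   → E = (-2, 43/3)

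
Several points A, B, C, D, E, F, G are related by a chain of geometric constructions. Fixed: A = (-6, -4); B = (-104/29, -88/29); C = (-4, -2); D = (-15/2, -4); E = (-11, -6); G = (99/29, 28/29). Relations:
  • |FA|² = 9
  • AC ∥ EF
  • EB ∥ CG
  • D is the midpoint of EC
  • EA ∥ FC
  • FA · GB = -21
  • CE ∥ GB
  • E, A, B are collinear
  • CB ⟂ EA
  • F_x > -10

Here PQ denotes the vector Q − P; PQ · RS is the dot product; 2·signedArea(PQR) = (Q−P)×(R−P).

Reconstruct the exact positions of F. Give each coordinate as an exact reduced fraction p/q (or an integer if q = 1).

1. F_x = -9  [EA ∥ FC ∩ AC ∥ EF]
2. F_y = -4  [EA ∥ FC ∩ AC ∥ EF]
   → F = (-9, -4)

F = (-9, -4)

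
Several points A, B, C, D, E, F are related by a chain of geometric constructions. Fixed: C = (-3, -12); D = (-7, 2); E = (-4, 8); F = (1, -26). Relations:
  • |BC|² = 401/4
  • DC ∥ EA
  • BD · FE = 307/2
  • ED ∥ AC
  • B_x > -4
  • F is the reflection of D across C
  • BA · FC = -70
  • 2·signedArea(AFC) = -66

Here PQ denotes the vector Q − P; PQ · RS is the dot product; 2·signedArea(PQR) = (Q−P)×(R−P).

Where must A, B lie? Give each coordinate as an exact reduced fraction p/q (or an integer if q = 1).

1. A_x = 0  [ED ∥ AC ∩ DC ∥ EA]
2. A_y = -6  [ED ∥ AC ∩ DC ∥ EA]
   → A = (0, -6)
3. B_x = -7/2  [BA · FC = -70 ∩ BD · FE = 307/2]
4. B_y = -2  [BA · FC = -70 ∩ BD · FE = 307/2]
   → B = (-7/2, -2)

A = (0, -6)
B = (-7/2, -2)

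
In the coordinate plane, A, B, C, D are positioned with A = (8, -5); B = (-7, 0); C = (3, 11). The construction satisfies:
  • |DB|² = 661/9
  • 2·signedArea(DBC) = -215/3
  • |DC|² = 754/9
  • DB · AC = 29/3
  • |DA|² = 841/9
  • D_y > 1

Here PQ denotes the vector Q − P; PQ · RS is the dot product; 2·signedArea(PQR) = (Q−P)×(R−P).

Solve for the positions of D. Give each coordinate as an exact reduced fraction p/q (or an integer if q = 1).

1. D_x = 4/3  [DB · AC = 29/3 ∩ 2·signedArea(DBC) = -215/3]
2. D_y = 2  [DB · AC = 29/3 ∩ 2·signedArea(DBC) = -215/3]
   → D = (4/3, 2)

D = (4/3, 2)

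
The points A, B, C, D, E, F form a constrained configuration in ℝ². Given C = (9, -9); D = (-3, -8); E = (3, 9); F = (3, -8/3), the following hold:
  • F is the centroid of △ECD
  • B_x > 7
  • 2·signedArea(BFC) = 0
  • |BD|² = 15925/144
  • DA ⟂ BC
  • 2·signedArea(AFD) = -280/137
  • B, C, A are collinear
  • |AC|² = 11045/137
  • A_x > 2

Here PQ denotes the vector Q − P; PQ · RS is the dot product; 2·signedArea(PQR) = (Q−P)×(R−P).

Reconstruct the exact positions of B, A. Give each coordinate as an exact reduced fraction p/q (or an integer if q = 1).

A = (387/137, -340/137)
B = (15/2, -89/12)

1. B_x = 15/2  [line 19/3·x + 6·y + -3 = 0 ∩ |BD|² = 15925/144]
2. B_y = -89/12  [line 19/3·x + 6·y + -3 = 0 ∩ |BD|² = 15925/144]
   → B = (15/2, -89/12)
3. A_x = 387/137  [B, C, A are collinear ∩ DA ⟂ BC]
4. A_y = -340/137  [B, C, A are collinear ∩ DA ⟂ BC]
   → A = (387/137, -340/137)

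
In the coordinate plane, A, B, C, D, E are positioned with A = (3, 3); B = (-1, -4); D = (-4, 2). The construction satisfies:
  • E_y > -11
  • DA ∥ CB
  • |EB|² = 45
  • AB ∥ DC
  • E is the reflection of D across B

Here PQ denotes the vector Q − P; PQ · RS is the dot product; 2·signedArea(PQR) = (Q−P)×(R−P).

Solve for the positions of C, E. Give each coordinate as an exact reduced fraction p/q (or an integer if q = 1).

1. C_x = -8  [DA ∥ CB ∩ AB ∥ DC]
2. C_y = -5  [DA ∥ CB ∩ AB ∥ DC]
   → C = (-8, -5)
3. E_x = 2  [E is the reflection of D across B]
4. E_y = -10  [E is the reflection of D across B]
   → E = (2, -10)

C = (-8, -5)
E = (2, -10)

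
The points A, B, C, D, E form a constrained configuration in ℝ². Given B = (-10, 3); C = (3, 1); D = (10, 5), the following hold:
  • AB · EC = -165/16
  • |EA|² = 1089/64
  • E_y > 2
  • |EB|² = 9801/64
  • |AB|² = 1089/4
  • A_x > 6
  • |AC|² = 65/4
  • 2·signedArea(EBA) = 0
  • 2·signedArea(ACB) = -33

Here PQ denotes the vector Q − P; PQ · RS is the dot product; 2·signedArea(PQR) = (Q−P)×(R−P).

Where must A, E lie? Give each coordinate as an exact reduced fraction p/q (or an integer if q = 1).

A = (13/2, 3)
E = (19/8, 3)

1. A_x = 13/2  [line -2·x + -13·y + 52 = 0 ∩ |AB|² = 1089/4]
2. A_y = 3  [line -2·x + -13·y + 52 = 0 ∩ |AB|² = 1089/4]
   → A = (13/2, 3)
3. E_x = 19/8  [AB · EC = -165/16 ∩ 2·signedArea(EBA) = 0]
4. E_y = 3  [AB · EC = -165/16 ∩ 2·signedArea(EBA) = 0]
   → E = (19/8, 3)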